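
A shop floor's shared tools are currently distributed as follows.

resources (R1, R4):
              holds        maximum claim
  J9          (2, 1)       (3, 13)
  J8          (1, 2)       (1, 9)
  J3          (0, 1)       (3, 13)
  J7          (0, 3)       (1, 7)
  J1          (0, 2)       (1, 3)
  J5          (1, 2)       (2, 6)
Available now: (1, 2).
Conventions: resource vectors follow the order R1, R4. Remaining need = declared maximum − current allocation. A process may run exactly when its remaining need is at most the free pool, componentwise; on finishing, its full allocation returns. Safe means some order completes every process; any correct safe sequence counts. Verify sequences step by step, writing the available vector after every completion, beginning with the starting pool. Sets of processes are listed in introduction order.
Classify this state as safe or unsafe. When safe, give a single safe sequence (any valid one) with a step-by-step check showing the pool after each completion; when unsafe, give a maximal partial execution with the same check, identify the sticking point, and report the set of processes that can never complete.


The state is UNSAFE.
Key observation: once J1, J7, J5, J8 finish, the pool peaks at (3, 11) — and every remaining process still needs more R4 than that.
Going as far as possible: J1, J7, J5, J8; after that, nothing fits. Check, step by step:
  pool = (1, 2)
  J1 needs (1, 1) <= (1, 2) -> finishes; pool += (0, 2) = (1, 4)
  J7 needs (1, 4) <= (1, 4) -> finishes; pool += (0, 3) = (1, 7)
  J5 needs (1, 4) <= (1, 7) -> finishes; pool += (1, 2) = (2, 9)
  J8 needs (0, 7) <= (2, 9) -> finishes; pool += (1, 2) = (3, 11)
  J9 cannot run: need (1, 12) vs free (3, 11) (insufficient R4)
  J3 cannot run: need (3, 12) vs free (3, 11) (insufficient R4)
Processes that can never finish: J9 and J3.


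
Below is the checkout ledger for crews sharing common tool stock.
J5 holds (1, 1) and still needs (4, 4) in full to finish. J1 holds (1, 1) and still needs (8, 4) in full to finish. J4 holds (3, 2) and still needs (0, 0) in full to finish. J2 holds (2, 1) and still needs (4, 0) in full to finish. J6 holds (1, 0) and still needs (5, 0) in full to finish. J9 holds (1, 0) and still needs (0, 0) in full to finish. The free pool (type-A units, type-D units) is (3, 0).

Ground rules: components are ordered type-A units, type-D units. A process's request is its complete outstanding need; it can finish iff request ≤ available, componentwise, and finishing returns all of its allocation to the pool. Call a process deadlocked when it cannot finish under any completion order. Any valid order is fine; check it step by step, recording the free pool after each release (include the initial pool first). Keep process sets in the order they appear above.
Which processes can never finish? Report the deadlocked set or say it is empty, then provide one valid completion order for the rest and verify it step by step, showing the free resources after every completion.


The deadlocked set is J5 and J1.
Key observation: even finishing J4, J9, J6, J2 leaves just (10, 3) free — too little type-D units for any of the remaining processes.
One completion order for the rest: J4, J9, J6, J2. Check, step by step:
  pool = (3, 0)
  run J4 (needs (0, 0), free (3, 0)); after release of (3, 2) the pool is (6, 2)
  run J9 (needs (0, 0), free (6, 2)); after release of (1, 0) the pool is (7, 2)
  run J6 (needs (5, 0), free (7, 2)); after release of (1, 0) the pool is (8, 2)
  run J2 (needs (4, 0), free (8, 2)); after release of (2, 1) the pool is (10, 3)
The blocked processes can never fit:
  J5 cannot run: need (4, 4) vs free (10, 3) (insufficient type-D units)
  J1 cannot run: need (8, 4) vs free (10, 3) (insufficient type-D units)


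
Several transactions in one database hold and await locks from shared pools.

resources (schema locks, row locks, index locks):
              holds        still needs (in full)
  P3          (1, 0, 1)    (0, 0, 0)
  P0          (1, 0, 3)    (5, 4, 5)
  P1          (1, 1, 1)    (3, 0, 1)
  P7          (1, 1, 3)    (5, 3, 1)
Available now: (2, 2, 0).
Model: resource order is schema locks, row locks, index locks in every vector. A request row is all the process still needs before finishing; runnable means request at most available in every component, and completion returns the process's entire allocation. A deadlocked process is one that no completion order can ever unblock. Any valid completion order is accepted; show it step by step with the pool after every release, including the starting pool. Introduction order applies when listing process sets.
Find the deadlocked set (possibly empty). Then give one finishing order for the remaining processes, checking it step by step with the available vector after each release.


The deadlocked set is P0 and P7.
Key observation: the pool after P3, P1 is (4, 3, 2); every surviving request exceeds it in schema locks, so progress ends there.
A valid finishing order for the others: P3, P1. Step-by-step check:
  pool = (2, 2, 0)
  run P3 (needs (0, 0, 0), free (2, 2, 0)); after release of (1, 0, 1) the pool is (3, 2, 1)
  run P1 (needs (3, 0, 1), free (3, 2, 1)); after release of (1, 1, 1) the pool is (4, 3, 2)
The stuck group stays short no matter what:
  blocked: P0 wants (5, 4, 5), pool (4, 3, 2) — not enough schema locks, row locks and index locks
  blocked: P7 wants (5, 3, 1), pool (4, 3, 2) — not enough schema locks


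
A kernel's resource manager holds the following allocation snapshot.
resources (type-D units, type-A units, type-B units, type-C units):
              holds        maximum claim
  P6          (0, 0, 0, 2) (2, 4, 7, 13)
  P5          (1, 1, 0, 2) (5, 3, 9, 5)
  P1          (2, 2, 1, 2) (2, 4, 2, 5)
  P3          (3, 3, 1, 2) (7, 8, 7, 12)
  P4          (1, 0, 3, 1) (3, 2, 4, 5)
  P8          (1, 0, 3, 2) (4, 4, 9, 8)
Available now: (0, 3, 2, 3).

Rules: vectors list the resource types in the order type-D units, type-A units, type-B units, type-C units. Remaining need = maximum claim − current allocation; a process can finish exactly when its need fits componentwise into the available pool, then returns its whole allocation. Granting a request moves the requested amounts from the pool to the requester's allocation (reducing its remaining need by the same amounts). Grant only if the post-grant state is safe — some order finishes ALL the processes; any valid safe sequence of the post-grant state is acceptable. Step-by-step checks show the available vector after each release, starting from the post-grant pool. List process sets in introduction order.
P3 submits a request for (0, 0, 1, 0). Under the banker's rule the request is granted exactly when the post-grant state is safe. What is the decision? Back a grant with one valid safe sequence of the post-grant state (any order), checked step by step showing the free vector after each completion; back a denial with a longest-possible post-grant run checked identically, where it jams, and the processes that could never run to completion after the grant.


DENY: after the grant no complete ordering would exist.
Key observation: after P1, P4 the pool peaks at (3, 5, 5, 6), and each blocked process is short somewhere: P6 on type-B units, type-C units; P5 on type-D units, type-B units; P3 on type-D units, type-C units; P8 on type-B units.
After a pretend grant, a maximal execution: P1, P4 — then nothing else fits. Walking it through:
  pool = (0, 3, 1, 3)
  run P1 (needs (0, 2, 1, 3), free (0, 3, 1, 3)); after release of (2, 2, 1, 2) the pool is (2, 5, 2, 5)
  run P4 (needs (2, 2, 1, 4), free (2, 5, 2, 5)); after release of (1, 0, 3, 1) the pool is (3, 5, 5, 6)
  P6 cannot run: need (2, 4, 7, 11) vs free (3, 5, 5, 6) (insufficient type-B units and type-C units)
  P5 cannot run: need (4, 2, 9, 3) vs free (3, 5, 5, 6) (insufficient type-D units and type-B units)
  P3 cannot run: need (4, 5, 5, 10) vs free (3, 5, 5, 6) (insufficient type-D units and type-C units)
  P8 cannot run: need (3, 4, 6, 6) vs free (3, 5, 5, 6) (insufficient type-B units)
Processes that could never finish after the grant: P6, P5, P3 and P8.


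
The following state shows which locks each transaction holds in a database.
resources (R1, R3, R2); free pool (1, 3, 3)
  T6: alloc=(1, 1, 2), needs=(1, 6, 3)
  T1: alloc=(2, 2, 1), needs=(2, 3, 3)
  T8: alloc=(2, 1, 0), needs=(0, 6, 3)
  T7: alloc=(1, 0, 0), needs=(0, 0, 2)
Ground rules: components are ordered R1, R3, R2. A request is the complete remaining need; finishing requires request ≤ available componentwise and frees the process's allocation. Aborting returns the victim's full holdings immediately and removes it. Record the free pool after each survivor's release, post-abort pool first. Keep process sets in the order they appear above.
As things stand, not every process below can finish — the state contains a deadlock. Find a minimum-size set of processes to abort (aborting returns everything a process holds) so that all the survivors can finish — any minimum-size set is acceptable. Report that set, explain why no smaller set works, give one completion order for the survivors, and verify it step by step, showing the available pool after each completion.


Abort T8.
Key observation: before aborting T8, T6 was permanently blocked — no order could ever run it; afterwards it completes at step 3.
Minimality: the empty abort set fails — the state is deadlocked as it stands.
One survivor order: T1, T7, T6. Walking it through (post-abort pool first):
  pool = (3, 4, 3)
  T1: need (2, 3, 3) fits (3, 4, 3); releases (2, 2, 1), pool now (5, 6, 4)
  T7: need (0, 0, 2) fits (5, 6, 4); releases (1, 0, 0), pool now (6, 6, 4)
  T6: need (1, 6, 3) fits (6, 6, 4); releases (1, 1, 2), pool now (7, 7, 6)


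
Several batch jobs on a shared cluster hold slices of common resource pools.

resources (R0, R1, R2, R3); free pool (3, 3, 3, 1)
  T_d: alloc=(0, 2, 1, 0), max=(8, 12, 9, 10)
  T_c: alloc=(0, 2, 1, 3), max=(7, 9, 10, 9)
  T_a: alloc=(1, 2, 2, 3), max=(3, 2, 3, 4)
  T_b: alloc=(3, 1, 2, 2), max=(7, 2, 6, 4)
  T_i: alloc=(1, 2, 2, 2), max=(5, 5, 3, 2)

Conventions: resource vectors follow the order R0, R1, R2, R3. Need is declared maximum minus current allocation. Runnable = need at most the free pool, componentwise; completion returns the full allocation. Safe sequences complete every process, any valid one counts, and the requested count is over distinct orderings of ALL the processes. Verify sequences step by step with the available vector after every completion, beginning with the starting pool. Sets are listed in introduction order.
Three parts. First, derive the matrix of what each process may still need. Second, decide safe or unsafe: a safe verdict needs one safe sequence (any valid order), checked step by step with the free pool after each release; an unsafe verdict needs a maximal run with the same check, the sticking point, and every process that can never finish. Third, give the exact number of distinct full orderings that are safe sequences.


(1) Need matrix, components ordered R0, R1, R2, R3:
  T_d: (8, 10, 8, 10)
  T_c: (7, 7, 9, 6)
  T_a: (2, 0, 1, 1)
  T_b: (4, 1, 4, 2)
  T_i: (4, 3, 1, 0)
(2) SAFE, for example via the order T_a, T_b, T_i, T_c, T_d.
Key observation: the first exact fit in this order is T_a — it needs (2, 0, 1, 1) with (3, 3, 3, 1) free, meeting a requested resource to the last unit.
Verifying each step:
  pool = (3, 3, 3, 1)
  run T_a (needs (2, 0, 1, 1), free (3, 3, 3, 1)); after release of (1, 2, 2, 3) the pool is (4, 5, 5, 4)
  run T_b (needs (4, 1, 4, 2), free (4, 5, 5, 4)); after release of (3, 1, 2, 2) the pool is (7, 6, 7, 6)
  run T_i (needs (4, 3, 1, 0), free (7, 6, 7, 6)); after release of (1, 2, 2, 2) the pool is (8, 8, 9, 8)
  run T_c (needs (7, 7, 9, 6), free (8, 8, 9, 8)); after release of (0, 2, 1, 3) the pool is (8, 10, 10, 11)
  run T_d (needs (8, 10, 8, 10), free (8, 10, 10, 11)); after release of (0, 2, 1, 0) the pool is (8, 12, 11, 11)
(3) The exact count: 2 of the possible complete orderings are safe sequences.


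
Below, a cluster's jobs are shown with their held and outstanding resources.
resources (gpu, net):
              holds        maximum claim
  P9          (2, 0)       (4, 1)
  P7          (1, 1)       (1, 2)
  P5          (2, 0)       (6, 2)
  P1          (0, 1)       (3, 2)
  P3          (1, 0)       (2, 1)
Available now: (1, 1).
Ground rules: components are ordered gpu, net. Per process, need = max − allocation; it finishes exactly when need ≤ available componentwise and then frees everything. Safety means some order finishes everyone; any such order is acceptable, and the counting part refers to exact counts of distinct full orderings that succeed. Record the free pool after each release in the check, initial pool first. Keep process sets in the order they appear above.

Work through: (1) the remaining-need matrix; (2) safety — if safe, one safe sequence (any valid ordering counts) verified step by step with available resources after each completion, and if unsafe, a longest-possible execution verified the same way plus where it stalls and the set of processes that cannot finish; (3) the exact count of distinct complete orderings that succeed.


(1) Remaining need (order gpu, net):
  P9: (2, 1)
  P7: (0, 1)
  P5: (4, 2)
  P1: (3, 1)
  P3: (1, 1)
(2) SAFE. One safe sequence: P7, P3, P9, P1, P5.
Key observation: at P7 the run first touches a limit — (0, 1) against (1, 1), exact on a resource it actually requests.
Check, step by step:
  pool = (1, 1)
  P7 needs (0, 1) <= (1, 1) -> finishes; pool += (1, 1) = (2, 2)
  P3 needs (1, 1) <= (2, 2) -> finishes; pool += (1, 0) = (3, 2)
  P9 needs (2, 1) <= (3, 2) -> finishes; pool += (2, 0) = (5, 2)
  P1 needs (3, 1) <= (5, 2) -> finishes; pool += (0, 1) = (5, 3)
  P5 needs (4, 2) <= (5, 3) -> finishes; pool += (2, 0) = (7, 3)
(3) Precisely 16 of the possible complete orderings are safe sequences.


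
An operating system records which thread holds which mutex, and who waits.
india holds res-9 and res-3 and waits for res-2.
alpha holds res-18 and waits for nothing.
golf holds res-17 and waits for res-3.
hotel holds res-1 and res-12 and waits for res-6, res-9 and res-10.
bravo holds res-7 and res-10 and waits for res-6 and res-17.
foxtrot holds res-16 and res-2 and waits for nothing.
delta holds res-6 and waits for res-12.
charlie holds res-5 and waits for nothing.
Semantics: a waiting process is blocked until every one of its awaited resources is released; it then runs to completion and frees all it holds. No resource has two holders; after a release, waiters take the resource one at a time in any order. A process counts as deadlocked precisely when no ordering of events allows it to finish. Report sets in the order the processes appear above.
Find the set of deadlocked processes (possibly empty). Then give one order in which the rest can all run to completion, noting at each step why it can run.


Deadlocked set: hotel, bravo and delta.
Key observation: the waits loop around hotel -> bravo -> delta -> hotel with no way out; no other process is dragged down with it.
The rest can finish in the order alpha, foxtrot, india, golf, charlie.
Check, step by step:
  run alpha (it waits on nothing); releases res-18
  run foxtrot (it waits on nothing); releases res-16 and res-2
  run india (all its waits — res-2 — are resolved); releases res-9 and res-3
  run golf (all its waits — res-3 — are resolved); releases res-17
  run charlie (it waits on nothing); releases res-5


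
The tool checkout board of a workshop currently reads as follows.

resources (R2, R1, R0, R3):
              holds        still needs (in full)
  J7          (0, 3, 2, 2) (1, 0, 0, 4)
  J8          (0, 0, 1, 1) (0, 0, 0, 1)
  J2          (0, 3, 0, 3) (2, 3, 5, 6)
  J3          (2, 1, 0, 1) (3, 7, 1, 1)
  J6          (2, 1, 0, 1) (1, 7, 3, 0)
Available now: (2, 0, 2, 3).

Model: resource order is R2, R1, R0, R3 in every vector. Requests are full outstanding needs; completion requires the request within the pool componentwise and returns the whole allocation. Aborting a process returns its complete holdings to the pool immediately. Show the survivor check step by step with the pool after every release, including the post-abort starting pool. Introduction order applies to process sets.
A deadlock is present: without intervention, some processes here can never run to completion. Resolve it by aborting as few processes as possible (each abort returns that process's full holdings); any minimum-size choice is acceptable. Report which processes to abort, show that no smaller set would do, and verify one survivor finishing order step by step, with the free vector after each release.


The answer: abort J3.
Key observation: the returned (2, 1, 0, 1) from J3 is what brings J6 — unrunnable before, under any order — into play at step 4.
No smaller set exists: with zero aborts the deadlock remains.
The survivors complete as J8, J7, J2, J6. Verifying each step (starting from the post-abort pool):
  pool = (4, 1, 2, 4)
  J8 needs (0, 0, 0, 1) <= (4, 1, 2, 4) -> finishes; pool += (0, 0, 1, 1) = (4, 1, 3, 5)
  J7 needs (1, 0, 0, 4) <= (4, 1, 3, 5) -> finishes; pool += (0, 3, 2, 2) = (4, 4, 5, 7)
  J2 needs (2, 3, 5, 6) <= (4, 4, 5, 7) -> finishes; pool += (0, 3, 0, 3) = (4, 7, 5, 10)
  J6 needs (1, 7, 3, 0) <= (4, 7, 5, 10) -> finishes; pool += (2, 1, 0, 1) = (6, 8, 5, 11)


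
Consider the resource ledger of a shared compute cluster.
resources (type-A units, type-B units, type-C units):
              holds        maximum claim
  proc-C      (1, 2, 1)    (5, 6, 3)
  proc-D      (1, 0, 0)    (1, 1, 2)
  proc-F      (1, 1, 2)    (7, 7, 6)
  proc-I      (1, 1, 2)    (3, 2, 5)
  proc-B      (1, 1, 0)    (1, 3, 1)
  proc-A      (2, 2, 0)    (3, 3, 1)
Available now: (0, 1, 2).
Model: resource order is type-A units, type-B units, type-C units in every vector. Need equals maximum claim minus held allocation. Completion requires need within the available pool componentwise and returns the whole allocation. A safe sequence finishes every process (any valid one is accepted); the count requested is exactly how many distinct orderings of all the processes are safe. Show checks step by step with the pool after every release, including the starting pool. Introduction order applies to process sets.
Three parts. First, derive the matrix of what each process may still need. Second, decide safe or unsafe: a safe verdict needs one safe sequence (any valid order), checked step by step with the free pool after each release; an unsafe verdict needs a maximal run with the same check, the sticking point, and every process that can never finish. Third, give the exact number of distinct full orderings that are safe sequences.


(1) Need matrix, components ordered type-A units, type-B units, type-C units:
  proc-C: (4, 4, 2)
  proc-D: (0, 1, 2)
  proc-F: (6, 6, 4)
  proc-I: (2, 1, 3)
  proc-B: (0, 2, 1)
  proc-A: (1, 1, 1)
(2) SAFE — a valid safe sequence is proc-D, proc-A, proc-B, proc-C, proc-I, proc-F.
Key observation: the first exact fit in this order is proc-D — it needs (0, 1, 2) with (0, 1, 2) free, meeting a requested resource to the last unit.
Check, step by step:
  pool = (0, 1, 2)
  run proc-D (needs (0, 1, 2), free (0, 1, 2)); after release of (1, 0, 0) the pool is (1, 1, 2)
  run proc-A (needs (1, 1, 1), free (1, 1, 2)); after release of (2, 2, 0) the pool is (3, 3, 2)
  run proc-B (needs (0, 2, 1), free (3, 3, 2)); after release of (1, 1, 0) the pool is (4, 4, 2)
  run proc-C (needs (4, 4, 2), free (4, 4, 2)); after release of (1, 2, 1) the pool is (5, 6, 3)
  run proc-I (needs (2, 1, 3), free (5, 6, 3)); after release of (1, 1, 2) the pool is (6, 7, 5)
  run proc-F (needs (6, 6, 4), free (6, 7, 5)); after release of (1, 1, 2) the pool is (7, 8, 7)
(3) Precisely 1 of the possible complete orderings is a safe sequence.


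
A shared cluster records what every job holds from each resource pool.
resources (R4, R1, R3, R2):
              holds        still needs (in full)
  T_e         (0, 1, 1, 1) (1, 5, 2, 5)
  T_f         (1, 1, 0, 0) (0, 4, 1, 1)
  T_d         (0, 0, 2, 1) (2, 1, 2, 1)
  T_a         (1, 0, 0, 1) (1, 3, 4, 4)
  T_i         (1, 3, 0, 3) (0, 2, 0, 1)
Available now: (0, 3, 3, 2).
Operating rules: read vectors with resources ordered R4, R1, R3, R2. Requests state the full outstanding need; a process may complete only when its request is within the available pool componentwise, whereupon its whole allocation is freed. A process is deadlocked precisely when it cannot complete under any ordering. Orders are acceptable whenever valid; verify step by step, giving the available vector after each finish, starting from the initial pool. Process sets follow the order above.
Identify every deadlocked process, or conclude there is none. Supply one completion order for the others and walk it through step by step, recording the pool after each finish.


No process is deadlocked.
Key observation: the pool covers T_i at once, and every later process fits after earlier releases.
A valid finishing order for the others: T_i, T_f, T_e, T_a, T_d. Check, step by step:
  pool = (0, 3, 3, 2)
  T_i: need (0, 2, 0, 1) fits (0, 3, 3, 2); releases (1, 3, 0, 3), pool now (1, 6, 3, 5)
  T_f: need (0, 4, 1, 1) fits (1, 6, 3, 5); releases (1, 1, 0, 0), pool now (2, 7, 3, 5)
  T_e: need (1, 5, 2, 5) fits (2, 7, 3, 5); releases (0, 1, 1, 1), pool now (2, 8, 4, 6)
  T_a: need (1, 3, 4, 4) fits (2, 8, 4, 6); releases (1, 0, 0, 1), pool now (3, 8, 4, 7)
  T_d: need (2, 1, 2, 1) fits (3, 8, 4, 7); releases (0, 0, 2, 1), pool now (3, 8, 6, 8)


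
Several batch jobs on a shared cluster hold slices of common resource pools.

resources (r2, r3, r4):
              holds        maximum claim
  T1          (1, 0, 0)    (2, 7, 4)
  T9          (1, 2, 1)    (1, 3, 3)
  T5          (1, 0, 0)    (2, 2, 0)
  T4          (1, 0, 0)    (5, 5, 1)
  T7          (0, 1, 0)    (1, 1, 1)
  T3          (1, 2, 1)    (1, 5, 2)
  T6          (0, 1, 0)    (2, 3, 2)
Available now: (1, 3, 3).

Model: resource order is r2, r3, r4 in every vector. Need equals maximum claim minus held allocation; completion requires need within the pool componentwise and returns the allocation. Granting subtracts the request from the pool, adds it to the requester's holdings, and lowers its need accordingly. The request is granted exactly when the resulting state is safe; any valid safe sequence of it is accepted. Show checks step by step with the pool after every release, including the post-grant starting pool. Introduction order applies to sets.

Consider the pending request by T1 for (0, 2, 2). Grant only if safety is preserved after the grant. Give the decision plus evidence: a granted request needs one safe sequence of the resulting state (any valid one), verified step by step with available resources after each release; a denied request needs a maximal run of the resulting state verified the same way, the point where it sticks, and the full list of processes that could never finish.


DENY: after the grant no complete ordering would exist.
Key observation: after T7, T5 the pool peaks at (2, 2, 1), and each blocked process is short somewhere: T1 on r3, r4; T9 on r4; T4 on r2, r3; T3 on r3; T6 on r4.
On the post-grant state, T7, T5 is a maximal run — nothing extends it. Check, step by step:
  pool = (1, 1, 1)
  T7: need (1, 0, 1) fits (1, 1, 1); releases (0, 1, 0), pool now (1, 2, 1)
  T5: need (1, 2, 0) fits (1, 2, 1); releases (1, 0, 0), pool now (2, 2, 1)
  blocked: T1 wants (1, 5, 2), pool (2, 2, 1) — not enough r3 and r4
  blocked: T9 wants (0, 1, 2), pool (2, 2, 1) — not enough r4
  blocked: T4 wants (4, 5, 1), pool (2, 2, 1) — not enough r2 and r3
  blocked: T3 wants (0, 3, 1), pool (2, 2, 1) — not enough r3
  blocked: T6 wants (2, 2, 2), pool (2, 2, 1) — not enough r4
Had the request been granted, T1, T9, T4, T3 and T6 could never finish.


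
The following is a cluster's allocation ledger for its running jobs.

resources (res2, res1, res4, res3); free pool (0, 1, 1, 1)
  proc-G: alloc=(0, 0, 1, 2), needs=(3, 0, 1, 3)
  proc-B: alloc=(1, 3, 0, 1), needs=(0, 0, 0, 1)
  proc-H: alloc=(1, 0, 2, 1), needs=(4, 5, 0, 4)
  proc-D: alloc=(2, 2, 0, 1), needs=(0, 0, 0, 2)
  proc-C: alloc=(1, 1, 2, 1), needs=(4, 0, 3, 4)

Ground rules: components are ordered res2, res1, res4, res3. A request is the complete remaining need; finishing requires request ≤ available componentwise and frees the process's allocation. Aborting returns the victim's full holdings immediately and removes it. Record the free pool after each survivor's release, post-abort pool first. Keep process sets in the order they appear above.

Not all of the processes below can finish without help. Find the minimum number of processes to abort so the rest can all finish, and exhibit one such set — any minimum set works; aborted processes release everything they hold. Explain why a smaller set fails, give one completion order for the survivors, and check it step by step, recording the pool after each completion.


Minimum abort set: proc-H.
Key observation: the returned (1, 0, 2, 1) from proc-H is what brings proc-C — unrunnable before, under any order — into play at step 3.
No smaller set exists: with zero aborts the deadlock remains.
The survivors complete as proc-B, proc-D, proc-C, proc-G. Check, step by step (starting from the post-abort pool):
  pool = (1, 1, 3, 2)
  proc-B needs (0, 0, 0, 1) <= (1, 1, 3, 2) -> finishes; pool += (1, 3, 0, 1) = (2, 4, 3, 3)
  proc-D needs (0, 0, 0, 2) <= (2, 4, 3, 3) -> finishes; pool += (2, 2, 0, 1) = (4, 6, 3, 4)
  proc-C needs (4, 0, 3, 4) <= (4, 6, 3, 4) -> finishes; pool += (1, 1, 2, 1) = (5, 7, 5, 5)
  proc-G needs (3, 0, 1, 3) <= (5, 7, 5, 5) -> finishes; pool += (0, 0, 1, 2) = (5, 7, 6, 7)


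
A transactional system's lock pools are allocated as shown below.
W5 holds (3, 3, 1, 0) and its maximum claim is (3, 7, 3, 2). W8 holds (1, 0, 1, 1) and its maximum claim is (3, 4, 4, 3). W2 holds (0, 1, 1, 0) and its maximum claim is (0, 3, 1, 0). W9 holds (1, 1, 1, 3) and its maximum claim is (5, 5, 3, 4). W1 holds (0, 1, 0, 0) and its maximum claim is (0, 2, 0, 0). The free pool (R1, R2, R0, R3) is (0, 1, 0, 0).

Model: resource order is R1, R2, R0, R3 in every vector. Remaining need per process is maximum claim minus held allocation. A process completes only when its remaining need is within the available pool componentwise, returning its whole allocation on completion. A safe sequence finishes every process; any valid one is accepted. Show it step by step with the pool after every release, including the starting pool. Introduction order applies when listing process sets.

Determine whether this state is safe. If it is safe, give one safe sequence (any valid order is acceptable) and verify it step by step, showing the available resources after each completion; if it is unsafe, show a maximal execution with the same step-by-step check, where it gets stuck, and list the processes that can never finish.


UNSAFE — no complete ordering exists.
Key observation: after W1, W2 complete, (0, 3, 1, 0) is the best the pool ever gets, yet each leftover process wants more R2.
A maximal execution: W1, W2 — then nothing else fits. Verifying each step:
  pool = (0, 1, 0, 0)
  W1: need (0, 1, 0, 0) fits (0, 1, 0, 0); releases (0, 1, 0, 0), pool now (0, 2, 0, 0)
  W2: need (0, 2, 0, 0) fits (0, 2, 0, 0); releases (0, 1, 1, 0), pool now (0, 3, 1, 0)
  W5 still needs (0, 4, 2, 2) but only (0, 3, 1, 0) is free — short on R2, R0 and R3
  W8 still needs (2, 4, 3, 2) but only (0, 3, 1, 0) is free — short on R1, R2, R0 and R3
  W9 still needs (4, 4, 2, 1) but only (0, 3, 1, 0) is free — short on R1, R2, R0 and R3
Processes that can never finish: W5, W8 and W9.


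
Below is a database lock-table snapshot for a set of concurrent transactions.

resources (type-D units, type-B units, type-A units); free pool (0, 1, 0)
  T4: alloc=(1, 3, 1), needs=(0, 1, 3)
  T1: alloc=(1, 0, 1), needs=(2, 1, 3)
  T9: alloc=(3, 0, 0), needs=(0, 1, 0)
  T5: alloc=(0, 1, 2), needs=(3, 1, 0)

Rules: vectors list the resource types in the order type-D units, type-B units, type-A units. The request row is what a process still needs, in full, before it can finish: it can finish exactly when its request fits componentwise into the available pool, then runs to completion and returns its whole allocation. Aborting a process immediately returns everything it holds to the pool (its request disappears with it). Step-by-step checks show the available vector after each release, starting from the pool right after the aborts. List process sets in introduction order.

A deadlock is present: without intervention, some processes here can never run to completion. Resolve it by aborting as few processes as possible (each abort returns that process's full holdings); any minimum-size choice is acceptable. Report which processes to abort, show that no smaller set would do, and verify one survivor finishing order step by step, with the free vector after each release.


Minimum abort set: T4.
Key observation: the returned (1, 3, 1) from T4 is what brings T1 — unrunnable before, under any order — into play at step 3.
No smaller set exists: with zero aborts the deadlock remains.
The survivors complete as T9, T5, T1. Check, step by step (starting from the post-abort pool):
  pool = (1, 4, 1)
  T9: need (0, 1, 0) fits (1, 4, 1); releases (3, 0, 0), pool now (4, 4, 1)
  T5: need (3, 1, 0) fits (4, 4, 1); releases (0, 1, 2), pool now (4, 5, 3)
  T1: need (2, 1, 3) fits (4, 5, 3); releases (1, 0, 1), pool now (5, 5, 4)


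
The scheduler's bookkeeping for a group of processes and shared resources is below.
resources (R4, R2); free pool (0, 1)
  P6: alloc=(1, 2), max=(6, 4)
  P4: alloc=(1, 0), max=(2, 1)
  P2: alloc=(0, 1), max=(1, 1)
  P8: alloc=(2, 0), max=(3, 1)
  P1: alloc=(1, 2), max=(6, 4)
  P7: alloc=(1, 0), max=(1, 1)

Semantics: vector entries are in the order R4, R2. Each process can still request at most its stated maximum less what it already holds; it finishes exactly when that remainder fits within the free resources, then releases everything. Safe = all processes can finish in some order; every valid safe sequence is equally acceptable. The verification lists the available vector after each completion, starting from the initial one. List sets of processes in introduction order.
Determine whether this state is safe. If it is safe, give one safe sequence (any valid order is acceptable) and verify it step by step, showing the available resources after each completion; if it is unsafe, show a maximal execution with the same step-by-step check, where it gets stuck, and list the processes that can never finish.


The state is UNSAFE.
Key observation: the pool after P7, P4, P8, P2 is (4, 2); every surviving request exceeds it in R4, so progress ends there.
Going as far as possible: P7, P4, P8, P2; after that, nothing fits. Check, step by step:
  pool = (0, 1)
  run P7 (needs (0, 1), free (0, 1)); after release of (1, 0) the pool is (1, 1)
  run P4 (needs (1, 1), free (1, 1)); after release of (1, 0) the pool is (2, 1)
  run P8 (needs (1, 1), free (2, 1)); after release of (2, 0) the pool is (4, 1)
  run P2 (needs (1, 0), free (4, 1)); after release of (0, 1) the pool is (4, 2)
  P6 still needs (5, 2) but only (4, 2) is free — short on R4
  P1 still needs (5, 2) but only (4, 2) is free — short on R4
Never able to finish: P6 and P1.


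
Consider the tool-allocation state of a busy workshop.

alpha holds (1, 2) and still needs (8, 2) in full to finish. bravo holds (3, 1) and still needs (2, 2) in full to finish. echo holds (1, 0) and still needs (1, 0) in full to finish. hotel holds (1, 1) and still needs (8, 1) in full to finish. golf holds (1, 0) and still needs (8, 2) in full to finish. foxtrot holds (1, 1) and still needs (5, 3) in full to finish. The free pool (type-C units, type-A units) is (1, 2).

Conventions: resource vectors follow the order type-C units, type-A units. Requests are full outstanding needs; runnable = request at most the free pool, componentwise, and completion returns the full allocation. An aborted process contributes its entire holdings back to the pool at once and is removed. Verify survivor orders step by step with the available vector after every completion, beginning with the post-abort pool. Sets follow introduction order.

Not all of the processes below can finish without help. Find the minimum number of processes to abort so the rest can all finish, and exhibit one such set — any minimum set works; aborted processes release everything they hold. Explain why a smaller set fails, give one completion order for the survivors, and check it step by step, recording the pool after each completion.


Abort hotel and golf.
Key observation: the deadlocked alpha becomes finishable only because hotel and golf released (2, 1); it completes at step 4 below.
No one abort is enough; case by case: alpha alone leaves hotel blocked (short on type-C units); bravo alone leaves alpha blocked (short on type-C units); echo alone leaves alpha blocked (short on type-C units); hotel alone leaves alpha blocked (short on type-C units); golf alone leaves alpha blocked (short on type-C units); foxtrot alone leaves alpha blocked (short on type-C units).
Survivors finish in the order: bravo, echo, foxtrot, alpha. Check, step by step (pool after the aborts first):
  pool = (3, 3)
  run bravo (needs (2, 2), free (3, 3)); after release of (3, 1) the pool is (6, 4)
  run echo (needs (1, 0), free (6, 4)); after release of (1, 0) the pool is (7, 4)
  run foxtrot (needs (5, 3), free (7, 4)); after release of (1, 1) the pool is (8, 5)
  run alpha (needs (8, 2), free (8, 5)); after release of (1, 2) the pool is (9, 7)


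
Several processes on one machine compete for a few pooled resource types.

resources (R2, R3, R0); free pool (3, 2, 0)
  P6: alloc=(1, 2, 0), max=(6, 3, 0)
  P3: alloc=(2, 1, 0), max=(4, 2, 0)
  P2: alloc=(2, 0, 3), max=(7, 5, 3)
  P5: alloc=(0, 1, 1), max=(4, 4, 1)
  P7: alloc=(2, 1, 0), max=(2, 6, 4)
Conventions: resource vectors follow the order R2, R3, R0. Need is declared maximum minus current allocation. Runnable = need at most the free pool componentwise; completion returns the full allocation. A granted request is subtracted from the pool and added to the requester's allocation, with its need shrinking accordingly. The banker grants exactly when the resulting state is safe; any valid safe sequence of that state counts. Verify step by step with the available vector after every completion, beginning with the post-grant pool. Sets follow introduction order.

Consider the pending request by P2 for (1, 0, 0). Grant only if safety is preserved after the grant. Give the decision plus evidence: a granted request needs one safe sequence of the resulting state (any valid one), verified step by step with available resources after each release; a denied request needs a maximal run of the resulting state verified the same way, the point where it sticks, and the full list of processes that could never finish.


DENY — the pretend-granted state is unsafe.
Key observation: after P3, P5 the pool peaks at (4, 4, 1), and each blocked process is short somewhere: P6 on R2; P2 on R3; P7 on R3, R0.
On the post-grant state, P3, P5 is a maximal run — nothing extends it. Verifying each step:
  pool = (2, 2, 0)
  P3: need (2, 1, 0) fits (2, 2, 0); releases (2, 1, 0), pool now (4, 3, 0)
  P5: need (4, 3, 0) fits (4, 3, 0); releases (0, 1, 1), pool now (4, 4, 1)
  P6 still needs (5, 1, 0) but only (4, 4, 1) is free — short on R2
  P2 still needs (4, 5, 0) but only (4, 4, 1) is free — short on R3
  P7 still needs (0, 5, 4) but only (4, 4, 1) is free — short on R3 and R0
Processes that could never finish after the grant: P6, P2 and P7.


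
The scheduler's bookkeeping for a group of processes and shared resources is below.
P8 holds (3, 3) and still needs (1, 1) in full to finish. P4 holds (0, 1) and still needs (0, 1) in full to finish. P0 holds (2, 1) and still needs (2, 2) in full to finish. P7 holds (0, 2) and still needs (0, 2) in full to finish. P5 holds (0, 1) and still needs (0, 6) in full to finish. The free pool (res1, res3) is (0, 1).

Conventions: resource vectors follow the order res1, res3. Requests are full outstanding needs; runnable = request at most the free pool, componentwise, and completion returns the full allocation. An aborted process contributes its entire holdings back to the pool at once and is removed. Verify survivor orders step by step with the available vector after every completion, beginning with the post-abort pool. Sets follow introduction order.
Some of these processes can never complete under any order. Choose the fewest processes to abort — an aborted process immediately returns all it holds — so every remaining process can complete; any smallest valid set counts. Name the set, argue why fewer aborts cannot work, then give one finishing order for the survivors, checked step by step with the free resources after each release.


Minimum abort set: P0.
Key observation: P8 could never have finished before the abort; with (2, 1) returned by P0, it fits at step 2.
Why nothing smaller works: aborting no one leaves the state deadlocked as given.
Survivors finish in the order: P4, P8, P7, P5. Walking it through (pool after the aborts first):
  pool = (2, 2)
  P4 needs (0, 1) <= (2, 2) -> finishes; pool += (0, 1) = (2, 3)
  P8 needs (1, 1) <= (2, 3) -> finishes; pool += (3, 3) = (5, 6)
  P7 needs (0, 2) <= (5, 6) -> finishes; pool += (0, 2) = (5, 8)
  P5 needs (0, 6) <= (5, 8) -> finishes; pool += (0, 1) = (5, 9)


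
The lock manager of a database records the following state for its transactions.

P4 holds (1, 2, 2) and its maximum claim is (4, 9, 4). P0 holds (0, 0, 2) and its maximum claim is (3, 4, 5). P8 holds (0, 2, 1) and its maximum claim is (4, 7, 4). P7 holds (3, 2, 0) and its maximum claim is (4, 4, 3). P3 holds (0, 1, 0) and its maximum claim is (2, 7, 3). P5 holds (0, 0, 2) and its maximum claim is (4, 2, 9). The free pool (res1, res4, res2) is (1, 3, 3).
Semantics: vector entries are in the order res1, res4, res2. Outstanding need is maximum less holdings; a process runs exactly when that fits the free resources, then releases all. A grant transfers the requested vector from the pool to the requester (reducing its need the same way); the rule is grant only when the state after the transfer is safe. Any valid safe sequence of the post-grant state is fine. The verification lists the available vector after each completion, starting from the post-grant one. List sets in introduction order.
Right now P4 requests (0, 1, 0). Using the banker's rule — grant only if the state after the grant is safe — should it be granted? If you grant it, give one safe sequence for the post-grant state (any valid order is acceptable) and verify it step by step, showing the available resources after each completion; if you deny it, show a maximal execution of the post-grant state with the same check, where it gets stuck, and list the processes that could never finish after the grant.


DENY: after the grant no complete ordering would exist.
Key observation: after P7, P0 the pool peaks at (4, 4, 5), and each blocked process is short somewhere: P4 on res4; P8 on res4; P3 on res4; P5 on res2.
Pretend the grant happened; the run P7, P0 goes as far as possible. Check, step by step:
  pool = (1, 2, 3)
  run P7 (needs (1, 2, 3), free (1, 2, 3)); after release of (3, 2, 0) the pool is (4, 4, 3)
  run P0 (needs (3, 4, 3), free (4, 4, 3)); after release of (0, 0, 2) the pool is (4, 4, 5)
  P4 cannot run: need (3, 6, 2) vs free (4, 4, 5) (insufficient res4)
  P8 cannot run: need (4, 5, 3) vs free (4, 4, 5) (insufficient res4)
  P3 cannot run: need (2, 6, 3) vs free (4, 4, 5) (insufficient res4)
  P5 cannot run: need (4, 2, 7) vs free (4, 4, 5) (insufficient res2)
Processes that could never finish after the grant: P4, P8, P3 and P5.


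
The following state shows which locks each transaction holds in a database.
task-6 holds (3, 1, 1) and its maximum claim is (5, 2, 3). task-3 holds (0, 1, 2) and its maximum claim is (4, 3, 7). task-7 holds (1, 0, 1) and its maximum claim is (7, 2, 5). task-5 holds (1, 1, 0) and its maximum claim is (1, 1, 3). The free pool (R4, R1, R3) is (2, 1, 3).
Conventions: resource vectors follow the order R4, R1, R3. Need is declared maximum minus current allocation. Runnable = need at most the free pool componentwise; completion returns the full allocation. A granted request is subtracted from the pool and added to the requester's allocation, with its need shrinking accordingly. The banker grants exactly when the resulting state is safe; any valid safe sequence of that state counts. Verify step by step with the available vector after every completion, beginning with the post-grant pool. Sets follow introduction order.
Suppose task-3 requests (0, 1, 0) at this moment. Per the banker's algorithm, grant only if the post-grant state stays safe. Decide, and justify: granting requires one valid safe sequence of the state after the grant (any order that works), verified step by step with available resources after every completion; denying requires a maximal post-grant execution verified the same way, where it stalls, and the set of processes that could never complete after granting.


GRANT: granting preserves safety; a valid post-grant sequence is task-5, task-6, task-7, task-3.
Key observation: even at the reduced pool (2, 0, 3), task-5 fits immediately, so safety survives the grant.
Verifying the post-grant state step by step:
  pool = (2, 0, 3)
  task-5 needs (0, 0, 3) <= (2, 0, 3) -> finishes; pool += (1, 1, 0) = (3, 1, 3)
  task-6 needs (2, 1, 2) <= (3, 1, 3) -> finishes; pool += (3, 1, 1) = (6, 2, 4)
  task-7 needs (6, 2, 4) <= (6, 2, 4) -> finishes; pool += (1, 0, 1) = (7, 2, 5)
  task-3 needs (4, 1, 5) <= (7, 2, 5) -> finishes; pool += (0, 2, 2) = (7, 4, 7)
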